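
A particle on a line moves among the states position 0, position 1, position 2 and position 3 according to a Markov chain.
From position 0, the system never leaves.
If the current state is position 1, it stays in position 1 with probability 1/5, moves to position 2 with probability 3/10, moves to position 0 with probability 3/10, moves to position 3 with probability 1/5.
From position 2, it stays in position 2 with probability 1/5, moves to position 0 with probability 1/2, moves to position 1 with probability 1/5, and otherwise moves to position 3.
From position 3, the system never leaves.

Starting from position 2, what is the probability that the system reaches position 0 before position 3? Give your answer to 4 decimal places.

Let h(s) be the probability of absorption at position 0 starting from transient state s. Then h(position 0) = 1 and h(position 3) = 0. By first-step analysis:
h(position 1) = 0.3·1 + 0.2·h(position 1) + 0.3·h(position 2) + 0.2·0
h(position 2) = 0.5·1 + 0.2·h(position 1) + 0.2·h(position 2) + 0.1·0
Solving: h(position 1) = 0.6724, h(position 2) = 0.7931.
Starting from position 2, the probability is 0.7931.

0.7931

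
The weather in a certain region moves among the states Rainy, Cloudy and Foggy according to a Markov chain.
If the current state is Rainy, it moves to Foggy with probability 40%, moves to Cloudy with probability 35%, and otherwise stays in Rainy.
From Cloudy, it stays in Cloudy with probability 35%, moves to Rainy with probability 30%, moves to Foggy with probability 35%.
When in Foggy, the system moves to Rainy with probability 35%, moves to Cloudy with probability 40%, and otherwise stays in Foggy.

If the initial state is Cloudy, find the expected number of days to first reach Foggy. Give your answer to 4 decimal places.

Let t(s) be the expected number of days to first reach Foggy from state s, with t(Foggy) = 0. Conditioning on the first day:
t(Rainy) = 1 + 0.25·t(Rainy) + 0.35·t(Cloudy)
t(Cloudy) = 1 + 0.3·t(Rainy) + 0.35·t(Cloudy)
Solving: t(Rainy) = 2.6144, t(Cloudy) = 2.7451.
Expected days from Cloudy to Foggy: 2.7451.

2.7451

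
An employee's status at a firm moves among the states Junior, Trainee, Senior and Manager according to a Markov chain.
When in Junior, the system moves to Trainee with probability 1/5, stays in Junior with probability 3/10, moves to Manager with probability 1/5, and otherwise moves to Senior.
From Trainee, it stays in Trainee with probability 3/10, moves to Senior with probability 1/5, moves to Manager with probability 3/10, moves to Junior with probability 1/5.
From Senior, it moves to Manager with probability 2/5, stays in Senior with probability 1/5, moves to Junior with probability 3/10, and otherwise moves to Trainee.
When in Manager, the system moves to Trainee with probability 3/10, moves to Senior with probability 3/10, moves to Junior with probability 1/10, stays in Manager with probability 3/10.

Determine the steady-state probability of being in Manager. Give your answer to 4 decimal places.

Let the stationary distribution be π with π = πP and π_1 + π_2 + π_3 + π_4 = 1.
π_1 = 0.3·π_1 + 0.2·π_2 + 0.3·π_3 + 0.1·π_4
π_2 = 0.2·π_1 + 0.3·π_2 + 0.1·π_3 + 0.3·π_4
π_3 = 0.3·π_1 + 0.2·π_2 + 0.2·π_3 + 0.3·π_4
Solving with the normalization constraint gives π = (0.2165, 0.2279, 0.2520, 0.3036).
So the stationary probability of Manager is 0.3036.

0.3036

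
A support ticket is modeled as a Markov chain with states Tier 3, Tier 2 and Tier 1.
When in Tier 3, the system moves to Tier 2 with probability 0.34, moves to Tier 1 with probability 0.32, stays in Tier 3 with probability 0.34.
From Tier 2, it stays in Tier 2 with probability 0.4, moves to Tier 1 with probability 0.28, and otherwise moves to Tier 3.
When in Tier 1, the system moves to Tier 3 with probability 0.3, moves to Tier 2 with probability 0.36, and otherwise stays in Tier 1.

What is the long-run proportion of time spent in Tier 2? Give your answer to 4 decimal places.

0.3683

Let the stationary distribution be π with π = πP and π_1 + π_2 + π_3 = 1.
π_1 = 0.34·π_1 + 0.32·π_2 + 0.3·π_3
π_2 = 0.34·π_1 + 0.4·π_2 + 0.36·π_3
Solving with the normalization constraint gives π = (0.3202, 0.3683, 0.3115).
So the stationary probability of Tier 2 is 0.3683.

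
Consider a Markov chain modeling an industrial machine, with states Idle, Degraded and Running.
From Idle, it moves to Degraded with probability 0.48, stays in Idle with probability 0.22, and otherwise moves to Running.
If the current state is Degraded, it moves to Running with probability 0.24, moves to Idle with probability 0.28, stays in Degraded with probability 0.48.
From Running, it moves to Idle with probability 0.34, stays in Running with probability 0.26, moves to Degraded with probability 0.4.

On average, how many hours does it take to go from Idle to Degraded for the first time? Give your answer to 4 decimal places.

2.1886

Let t(s) be the expected number of hours to first reach Degraded from state s, with t(Degraded) = 0. Conditioning on the first hour:
t(Idle) = 1 + 0.22·t(Idle) + 0.3·t(Running)
t(Running) = 1 + 0.34·t(Idle) + 0.26·t(Running)
Solving: t(Idle) = 2.1886, t(Running) = 2.3569.
Expected hours from Idle to Degraded: 2.1886.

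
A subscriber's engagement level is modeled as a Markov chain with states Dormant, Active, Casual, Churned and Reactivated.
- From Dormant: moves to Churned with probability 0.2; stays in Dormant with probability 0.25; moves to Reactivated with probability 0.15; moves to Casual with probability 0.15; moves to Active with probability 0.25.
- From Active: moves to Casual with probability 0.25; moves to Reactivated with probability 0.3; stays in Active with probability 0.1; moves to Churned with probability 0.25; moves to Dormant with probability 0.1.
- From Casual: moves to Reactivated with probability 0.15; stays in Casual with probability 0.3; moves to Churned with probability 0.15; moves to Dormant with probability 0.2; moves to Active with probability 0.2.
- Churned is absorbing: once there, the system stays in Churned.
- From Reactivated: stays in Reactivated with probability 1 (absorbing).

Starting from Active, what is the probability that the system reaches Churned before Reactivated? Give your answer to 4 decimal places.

Let h(s) be the probability of absorption at Churned starting from transient state s. Then h(Churned) = 1 and h(Reactivated) = 0. By first-step analysis:
h(Dormant) = 0.25·h(Dormant) + 0.25·h(Active) + 0.15·h(Casual) + 0.2·1 + 0.15·0
h(Active) = 0.1·h(Dormant) + 0.1·h(Active) + 0.25·h(Casual) + 0.25·1 + 0.3·0
h(Casual) = 0.2·h(Dormant) + 0.2·h(Active) + 0.3·h(Casual) + 0.15·1 + 0.15·0
Solving: h(Dormant) = 0.5250, h(Active) = 0.4750, h(Casual) = 0.5000.
Starting from Active, the probability is 0.4750.

0.4750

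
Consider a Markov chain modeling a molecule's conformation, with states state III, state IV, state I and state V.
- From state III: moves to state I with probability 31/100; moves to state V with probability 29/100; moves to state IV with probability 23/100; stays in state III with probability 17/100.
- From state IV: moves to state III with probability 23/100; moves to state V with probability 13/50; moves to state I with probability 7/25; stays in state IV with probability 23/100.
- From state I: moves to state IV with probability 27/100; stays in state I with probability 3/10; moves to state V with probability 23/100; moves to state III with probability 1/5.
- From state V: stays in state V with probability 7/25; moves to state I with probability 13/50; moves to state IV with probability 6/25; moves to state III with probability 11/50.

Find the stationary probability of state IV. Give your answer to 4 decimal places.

0.2441

Let the stationary distribution be π with π = πP and π_1 + π_2 + π_3 + π_4 = 1.
π_1 = 0.17·π_1 + 0.23·π_2 + 0.2·π_3 + 0.22·π_4
π_2 = 0.23·π_1 + 0.23·π_2 + 0.27·π_3 + 0.24·π_4
π_3 = 0.31·π_1 + 0.28·π_2 + 0.3·π_3 + 0.26·π_4
Solving with the normalization constraint gives π = (0.2064, 0.2441, 0.2867, 0.2628).
So the stationary probability of state IV is 0.2441.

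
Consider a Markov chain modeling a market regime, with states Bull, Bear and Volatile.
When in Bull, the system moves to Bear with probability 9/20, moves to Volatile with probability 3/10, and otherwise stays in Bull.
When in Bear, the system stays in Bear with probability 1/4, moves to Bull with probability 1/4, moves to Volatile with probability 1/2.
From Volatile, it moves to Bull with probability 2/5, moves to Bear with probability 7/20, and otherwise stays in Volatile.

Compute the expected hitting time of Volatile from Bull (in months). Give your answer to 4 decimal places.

Let t(s) be the expected number of months to first reach Volatile from state s, with t(Volatile) = 0. Conditioning on the first month:
t(Bull) = 1 + 0.25·t(Bull) + 0.45·t(Bear)
t(Bear) = 1 + 0.25·t(Bull) + 0.25·t(Bear)
Solving: t(Bull) = 2.6667, t(Bear) = 2.2222.
Expected months from Bull to Volatile: 2.6667.

2.6667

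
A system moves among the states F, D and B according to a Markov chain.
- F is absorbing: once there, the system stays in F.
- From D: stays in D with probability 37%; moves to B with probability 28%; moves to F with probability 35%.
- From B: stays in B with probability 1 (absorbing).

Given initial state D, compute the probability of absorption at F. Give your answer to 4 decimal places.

Let h(s) be the probability of absorption at F starting from transient state s. Then h(F) = 1 and h(B) = 0. By first-step analysis:
h(D) = 0.35·1 + 0.37·h(D) + 0.28·0
Solving: h(D) = 0.5556.
Starting from D, the probability is 0.5556.

0.5556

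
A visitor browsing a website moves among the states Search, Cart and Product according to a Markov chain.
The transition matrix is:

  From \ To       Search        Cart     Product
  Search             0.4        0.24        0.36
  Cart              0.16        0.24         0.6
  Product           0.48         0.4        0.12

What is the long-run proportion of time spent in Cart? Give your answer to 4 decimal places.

Let the stationary distribution be π with π = πP and π_1 + π_2 + π_3 = 1.
π_1 = 0.4·π_1 + 0.16·π_2 + 0.48·π_3
π_2 = 0.24·π_1 + 0.24·π_2 + 0.4·π_3
Solving with the normalization constraint gives π = (0.3569, 0.2956, 0.3475).
So the stationary probability of Cart is 0.2956.

0.2956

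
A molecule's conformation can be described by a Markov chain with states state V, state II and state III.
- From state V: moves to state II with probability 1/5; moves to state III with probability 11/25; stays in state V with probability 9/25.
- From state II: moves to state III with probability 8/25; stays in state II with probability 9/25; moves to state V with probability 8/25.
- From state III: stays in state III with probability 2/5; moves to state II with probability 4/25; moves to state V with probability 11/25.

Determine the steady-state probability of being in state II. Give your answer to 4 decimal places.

Let the stationary distribution be π with π = πP and π_1 + π_2 + π_3 = 1.
π_1 = 0.36·π_1 + 0.32·π_2 + 0.44·π_3
π_2 = 0.2·π_1 + 0.36·π_2 + 0.16·π_3
Solving with the normalization constraint gives π = (0.3831, 0.2192, 0.3978).
So the stationary probability of state II is 0.2192.

0.2192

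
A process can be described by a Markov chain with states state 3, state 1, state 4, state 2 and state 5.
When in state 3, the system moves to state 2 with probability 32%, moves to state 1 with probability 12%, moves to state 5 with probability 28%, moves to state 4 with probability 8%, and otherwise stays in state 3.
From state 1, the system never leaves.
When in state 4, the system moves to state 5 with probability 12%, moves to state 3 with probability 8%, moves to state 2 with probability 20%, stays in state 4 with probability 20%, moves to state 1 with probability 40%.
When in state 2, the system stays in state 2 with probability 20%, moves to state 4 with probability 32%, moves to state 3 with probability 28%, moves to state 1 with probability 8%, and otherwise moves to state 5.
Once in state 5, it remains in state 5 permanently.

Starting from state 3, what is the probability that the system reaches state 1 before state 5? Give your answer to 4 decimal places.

0.4240

Let h(s) be the probability of absorption at state 1 starting from transient state s. Then h(state 1) = 1 and h(state 5) = 0. By first-step analysis:
h(state 3) = 0.2·h(state 3) + 0.12·1 + 0.08·h(state 4) + 0.32·h(state 2) + 0.28·0
h(state 4) = 0.08·h(state 3) + 0.4·1 + 0.2·h(state 4) + 0.2·h(state 2) + 0.12·0
h(state 2) = 0.28·h(state 3) + 0.08·1 + 0.32·h(state 4) + 0.2·h(state 2) + 0.12·0
Solving: h(state 3) = 0.4240, h(state 4) = 0.6717, h(state 2) = 0.5171.
Starting from state 3, the probability is 0.4240.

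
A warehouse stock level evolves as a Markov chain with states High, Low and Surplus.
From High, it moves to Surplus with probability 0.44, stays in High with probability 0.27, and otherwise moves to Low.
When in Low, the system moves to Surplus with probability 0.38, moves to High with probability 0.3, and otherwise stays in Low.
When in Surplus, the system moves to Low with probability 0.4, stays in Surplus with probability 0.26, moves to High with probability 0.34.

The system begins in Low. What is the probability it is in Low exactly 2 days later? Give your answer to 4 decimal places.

Sum over the intermediate state after 1 day:
P = P(Low→High)·P(High→Low) + P(Low→Low)·P(Low→Low) + P(Low→Surplus)·P(Surplus→Low)
  = 0.3×0.29 + 0.32×0.32 + 0.38×0.4
  = 0.0870 + 0.1024 + 0.1520 = 0.3414

0.3414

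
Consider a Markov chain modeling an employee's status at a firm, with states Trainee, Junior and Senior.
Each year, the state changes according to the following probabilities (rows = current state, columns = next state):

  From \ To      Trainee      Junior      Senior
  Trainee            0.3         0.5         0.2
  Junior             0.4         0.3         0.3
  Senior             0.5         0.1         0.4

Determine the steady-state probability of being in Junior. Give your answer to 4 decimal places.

Let the stationary distribution be π with π = πP and π_1 + π_2 + π_3 = 1.
π_1 = 0.3·π_1 + 0.4·π_2 + 0.5·π_3
π_2 = 0.5·π_1 + 0.3·π_2 + 0.1·π_3
Solving with the normalization constraint gives π = (0.3900, 0.3200, 0.2900).
So the stationary probability of Junior is 0.3200.

0.3200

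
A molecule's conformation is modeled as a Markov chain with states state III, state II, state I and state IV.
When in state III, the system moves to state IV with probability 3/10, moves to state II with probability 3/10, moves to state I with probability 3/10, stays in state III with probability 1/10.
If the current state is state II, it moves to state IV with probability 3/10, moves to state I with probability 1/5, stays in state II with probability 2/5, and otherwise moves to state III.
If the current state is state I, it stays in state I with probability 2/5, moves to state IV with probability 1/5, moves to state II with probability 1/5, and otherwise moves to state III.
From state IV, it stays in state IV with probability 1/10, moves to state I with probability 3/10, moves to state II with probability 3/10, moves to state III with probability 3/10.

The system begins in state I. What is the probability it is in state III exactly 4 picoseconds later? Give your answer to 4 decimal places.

0.1752

Propagate the distribution vector 4 picoseconds from state I.
After 0 picoseconds: (0.0000, 0.0000, 1.0000, 0.0000)
After 1 picosecond: (0.2000, 0.2000, 0.4000, 0.2000)
After 2 picoseconds: (0.1800, 0.2800, 0.3200, 0.2200)
After 3 picoseconds: (0.1760, 0.2960, 0.3040, 0.2240)
After 4 picoseconds: (0.1752, 0.2992, 0.3008, 0.2248)
P(in state III after 4 picoseconds) = 0.1752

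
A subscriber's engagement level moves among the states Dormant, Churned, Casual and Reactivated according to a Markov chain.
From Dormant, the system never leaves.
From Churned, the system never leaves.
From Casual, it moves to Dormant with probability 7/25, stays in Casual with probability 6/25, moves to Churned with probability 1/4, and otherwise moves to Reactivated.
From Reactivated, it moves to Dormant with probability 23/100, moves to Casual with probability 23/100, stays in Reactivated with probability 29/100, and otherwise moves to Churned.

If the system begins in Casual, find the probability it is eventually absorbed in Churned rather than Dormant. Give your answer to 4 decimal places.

0.4828

Let h(s) be the probability of absorption at Churned starting from transient state s. Then h(Churned) = 1 and h(Dormant) = 0. By first-step analysis:
h(Casual) = 0.28·0 + 0.25·1 + 0.24·h(Casual) + 0.23·h(Reactivated)
h(Reactivated) = 0.23·0 + 0.25·1 + 0.23·h(Casual) + 0.29·h(Reactivated)
Solving: h(Casual) = 0.4828, h(Reactivated) = 0.5085.
Starting from Casual, the probability is 0.4828.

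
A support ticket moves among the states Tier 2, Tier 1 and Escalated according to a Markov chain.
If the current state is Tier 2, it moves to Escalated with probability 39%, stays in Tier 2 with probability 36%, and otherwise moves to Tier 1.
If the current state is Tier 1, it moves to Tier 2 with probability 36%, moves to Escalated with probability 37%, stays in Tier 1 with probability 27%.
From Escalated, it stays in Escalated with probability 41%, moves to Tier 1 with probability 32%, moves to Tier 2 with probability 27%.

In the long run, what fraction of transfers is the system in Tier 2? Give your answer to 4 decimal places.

0.3247

Let the stationary distribution be π with π = πP and π_1 + π_2 + π_3 = 1.
π_1 = 0.36·π_1 + 0.36·π_2 + 0.27·π_3
π_2 = 0.25·π_1 + 0.27·π_2 + 0.32·π_3
Solving with the normalization constraint gives π = (0.3247, 0.2831, 0.3922).
So the stationary probability of Tier 2 is 0.3247.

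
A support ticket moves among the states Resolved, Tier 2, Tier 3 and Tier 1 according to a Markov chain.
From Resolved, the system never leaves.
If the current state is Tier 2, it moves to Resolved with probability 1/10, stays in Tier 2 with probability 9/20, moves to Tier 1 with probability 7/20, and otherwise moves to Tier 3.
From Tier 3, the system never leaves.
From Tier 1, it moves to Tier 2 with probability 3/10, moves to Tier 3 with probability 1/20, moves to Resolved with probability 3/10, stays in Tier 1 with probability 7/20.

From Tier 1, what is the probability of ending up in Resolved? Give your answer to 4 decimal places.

Let h(s) be the probability of absorption at Resolved starting from transient state s. Then h(Resolved) = 1 and h(Tier 3) = 0. By first-step analysis:
h(Tier 2) = 0.1·1 + 0.45·h(Tier 2) + 0.1·0 + 0.35·h(Tier 1)
h(Tier 1) = 0.3·1 + 0.3·h(Tier 2) + 0.05·0 + 0.35·h(Tier 1)
Solving: h(Tier 2) = 0.6733, h(Tier 1) = 0.7723.
Starting from Tier 1, the probability is 0.7723.

0.7723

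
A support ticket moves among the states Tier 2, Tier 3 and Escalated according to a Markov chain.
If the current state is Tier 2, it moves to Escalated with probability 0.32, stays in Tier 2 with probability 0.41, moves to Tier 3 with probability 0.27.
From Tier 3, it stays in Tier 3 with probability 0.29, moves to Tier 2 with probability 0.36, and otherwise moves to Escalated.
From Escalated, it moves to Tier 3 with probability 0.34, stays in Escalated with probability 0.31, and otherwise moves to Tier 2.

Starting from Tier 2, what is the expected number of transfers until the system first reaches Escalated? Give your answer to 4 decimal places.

3.0463

Let t(s) be the expected number of transfers to first reach Escalated from state s, with t(Escalated) = 0. Conditioning on the first transfer:
t(Tier 2) = 1 + 0.41·t(Tier 2) + 0.27·t(Tier 3)
t(Tier 3) = 1 + 0.36·t(Tier 2) + 0.29·t(Tier 3)
Solving: t(Tier 2) = 3.0463, t(Tier 3) = 2.9531.
Expected transfers from Tier 2 to Escalated: 3.0463.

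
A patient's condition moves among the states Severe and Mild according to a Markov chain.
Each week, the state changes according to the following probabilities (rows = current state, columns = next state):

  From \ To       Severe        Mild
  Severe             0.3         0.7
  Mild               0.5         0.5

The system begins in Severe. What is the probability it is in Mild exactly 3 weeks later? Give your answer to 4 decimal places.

Propagate the distribution vector 3 weeks from Severe.
After 0 weeks: (1.0000, 0.0000)
After 1 week: (0.3000, 0.7000)
After 2 weeks: (0.4400, 0.5600)
After 3 weeks: (0.4120, 0.5880)
P(in Mild after 3 weeks) = 0.5880

0.5880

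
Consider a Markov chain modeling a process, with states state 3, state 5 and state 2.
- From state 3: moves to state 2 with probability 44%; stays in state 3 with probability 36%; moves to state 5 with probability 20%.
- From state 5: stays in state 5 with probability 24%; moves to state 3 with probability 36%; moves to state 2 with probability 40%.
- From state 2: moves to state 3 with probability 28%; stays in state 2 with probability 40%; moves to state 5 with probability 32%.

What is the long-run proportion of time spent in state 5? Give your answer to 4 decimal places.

Let the stationary distribution be π with π = πP and π_1 + π_2 + π_3 = 1.
π_1 = 0.36·π_1 + 0.36·π_2 + 0.28·π_3
π_2 = 0.2·π_1 + 0.24·π_2 + 0.32·π_3
Solving with the normalization constraint gives π = (0.3270, 0.2600, 0.4131).
So the stationary probability of state 5 is 0.2600.

0.2600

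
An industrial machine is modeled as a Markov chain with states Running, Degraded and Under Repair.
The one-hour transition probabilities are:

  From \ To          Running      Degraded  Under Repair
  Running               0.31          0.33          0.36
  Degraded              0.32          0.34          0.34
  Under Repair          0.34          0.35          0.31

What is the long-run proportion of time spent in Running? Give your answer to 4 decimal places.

Let the stationary distribution be π with π = πP and π_1 + π_2 + π_3 = 1.
π_1 = 0.31·π_1 + 0.32·π_2 + 0.34·π_3
π_2 = 0.33·π_1 + 0.34·π_2 + 0.35·π_3
Solving with the normalization constraint gives π = (0.3235, 0.3401, 0.3364).
So the stationary probability of Running is 0.3235.

0.3235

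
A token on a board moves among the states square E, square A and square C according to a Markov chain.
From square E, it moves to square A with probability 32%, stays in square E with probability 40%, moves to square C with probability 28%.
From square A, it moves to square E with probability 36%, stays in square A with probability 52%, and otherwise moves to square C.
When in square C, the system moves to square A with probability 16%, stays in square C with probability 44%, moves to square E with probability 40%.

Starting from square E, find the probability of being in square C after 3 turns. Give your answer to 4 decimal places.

Propagate the distribution vector 3 turns from square E.
After 0 turns: (1.0000, 0.0000, 0.0000)
After 1 turn: (0.4000, 0.3200, 0.2800)
After 2 turns: (0.3872, 0.3392, 0.2736)
After 3 turns: (0.3864, 0.3441, 0.2695)
P(in square C after 3 turns) = 0.2695

0.2695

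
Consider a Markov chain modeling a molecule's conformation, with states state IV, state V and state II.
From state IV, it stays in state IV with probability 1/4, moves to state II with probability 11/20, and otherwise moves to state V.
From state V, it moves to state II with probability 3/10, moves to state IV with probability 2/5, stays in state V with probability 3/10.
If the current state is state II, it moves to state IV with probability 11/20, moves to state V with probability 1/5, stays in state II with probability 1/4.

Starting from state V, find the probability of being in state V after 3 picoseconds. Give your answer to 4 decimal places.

0.2230

Propagate the distribution vector 3 picoseconds from state V.
After 0 picoseconds: (0.0000, 1.0000, 0.0000)
After 1 picosecond: (0.4000, 0.3000, 0.3000)
After 2 picoseconds: (0.3850, 0.2300, 0.3850)
After 3 picoseconds: (0.4000, 0.2230, 0.3770)
P(in state V after 3 picoseconds) = 0.2230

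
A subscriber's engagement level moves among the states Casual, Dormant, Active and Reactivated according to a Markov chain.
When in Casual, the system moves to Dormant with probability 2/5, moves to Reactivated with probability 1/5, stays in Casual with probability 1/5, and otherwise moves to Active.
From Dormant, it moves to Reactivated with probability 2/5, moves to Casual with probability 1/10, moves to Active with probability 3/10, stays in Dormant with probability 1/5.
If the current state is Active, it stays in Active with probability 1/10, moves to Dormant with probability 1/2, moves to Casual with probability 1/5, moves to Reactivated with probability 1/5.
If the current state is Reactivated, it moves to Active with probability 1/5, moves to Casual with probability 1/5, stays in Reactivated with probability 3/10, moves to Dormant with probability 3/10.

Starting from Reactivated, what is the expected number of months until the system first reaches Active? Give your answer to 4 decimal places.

Let t(s) be the expected number of months to first reach Active from state s, with t(Active) = 0. Conditioning on the first month:
t(Casual) = 1 + 0.2·t(Casual) + 0.4·t(Dormant) + 0.2·t(Reactivated)
t(Dormant) = 1 + 0.1·t(Casual) + 0.2·t(Dormant) + 0.4·t(Reactivated)
t(Reactivated) = 1 + 0.2·t(Casual) + 0.3·t(Dormant) + 0.3·t(Reactivated)
Solving: t(Casual) = 4.3307, t(Dormant) = 3.9764, t(Reactivated) = 4.3701.
Expected months from Reactivated to Active: 4.3701.

4.3701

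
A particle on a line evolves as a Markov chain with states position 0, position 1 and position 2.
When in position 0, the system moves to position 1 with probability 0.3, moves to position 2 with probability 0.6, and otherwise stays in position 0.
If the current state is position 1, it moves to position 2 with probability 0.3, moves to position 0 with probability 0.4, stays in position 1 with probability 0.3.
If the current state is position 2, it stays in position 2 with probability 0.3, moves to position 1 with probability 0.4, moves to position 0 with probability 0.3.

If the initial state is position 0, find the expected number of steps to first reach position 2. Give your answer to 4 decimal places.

Let t(s) be the expected number of steps to first reach position 2 from state s, with t(position 2) = 0. Conditioning on the first step:
t(position 0) = 1 + 0.1·t(position 0) + 0.3·t(position 1)
t(position 1) = 1 + 0.4·t(position 0) + 0.3·t(position 1)
Solving: t(position 0) = 1.9608, t(position 1) = 2.5490.
Expected steps from position 0 to position 2: 1.9608.

1.9608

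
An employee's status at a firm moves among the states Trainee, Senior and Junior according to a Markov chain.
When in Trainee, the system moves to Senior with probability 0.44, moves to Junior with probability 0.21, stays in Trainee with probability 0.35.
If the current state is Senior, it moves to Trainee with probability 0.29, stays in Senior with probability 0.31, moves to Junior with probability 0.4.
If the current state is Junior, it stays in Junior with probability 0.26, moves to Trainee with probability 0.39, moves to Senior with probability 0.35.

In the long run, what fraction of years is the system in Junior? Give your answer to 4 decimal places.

0.2942

Let the stationary distribution be π with π = πP and π_1 + π_2 + π_3 = 1.
π_1 = 0.35·π_1 + 0.29·π_2 + 0.39·π_3
π_2 = 0.44·π_1 + 0.31·π_2 + 0.35·π_3
Solving with the normalization constraint gives π = (0.3398, 0.3659, 0.2942).
So the stationary probability of Junior is 0.2942.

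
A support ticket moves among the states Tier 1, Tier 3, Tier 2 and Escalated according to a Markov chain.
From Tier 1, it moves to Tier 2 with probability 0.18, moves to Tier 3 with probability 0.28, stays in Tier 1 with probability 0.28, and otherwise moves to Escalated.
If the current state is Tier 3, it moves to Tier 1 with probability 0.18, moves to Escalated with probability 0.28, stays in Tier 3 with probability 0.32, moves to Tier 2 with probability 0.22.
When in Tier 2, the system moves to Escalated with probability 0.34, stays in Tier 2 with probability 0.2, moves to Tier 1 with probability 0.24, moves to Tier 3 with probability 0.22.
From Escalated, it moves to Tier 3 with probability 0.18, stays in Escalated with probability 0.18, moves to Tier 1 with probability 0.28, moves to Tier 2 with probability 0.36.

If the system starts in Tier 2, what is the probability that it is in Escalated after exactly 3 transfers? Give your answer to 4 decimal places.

0.2649

Propagate the distribution vector 3 transfers from Tier 2.
After 0 transfers: (0.0000, 0.0000, 1.0000, 0.0000)
After 1 transfer: (0.2400, 0.2200, 0.2000, 0.3400)
After 2 transfers: (0.2500, 0.2428, 0.2540, 0.2532)
After 3 transfers: (0.2456, 0.2492, 0.2404, 0.2649)
P(in Escalated after 3 transfers) = 0.2649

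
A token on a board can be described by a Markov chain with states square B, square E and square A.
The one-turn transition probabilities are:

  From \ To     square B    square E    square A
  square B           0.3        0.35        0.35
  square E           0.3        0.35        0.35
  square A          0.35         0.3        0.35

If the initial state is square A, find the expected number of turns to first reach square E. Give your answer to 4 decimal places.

3.1579

Let t(s) be the expected number of turns to first reach square E from state s, with t(square E) = 0. Conditioning on the first turn:
t(square B) = 1 + 0.3·t(square B) + 0.35·t(square A)
t(square A) = 1 + 0.35·t(square B) + 0.35·t(square A)
Solving: t(square B) = 3.0075, t(square A) = 3.1579.
Expected turns from square A to square E: 3.1579.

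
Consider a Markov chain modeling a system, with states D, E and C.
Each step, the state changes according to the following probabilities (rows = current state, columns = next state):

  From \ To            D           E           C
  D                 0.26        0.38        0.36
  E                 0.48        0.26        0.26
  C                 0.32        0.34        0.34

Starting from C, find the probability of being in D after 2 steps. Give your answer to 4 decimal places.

Sum over the intermediate state after 1 step:
P = P(C→D)·P(D→D) + P(C→E)·P(E→D) + P(C→C)·P(C→D)
  = 0.32×0.26 + 0.34×0.48 + 0.34×0.32
  = 0.0832 + 0.1632 + 0.1088 = 0.3552

0.3552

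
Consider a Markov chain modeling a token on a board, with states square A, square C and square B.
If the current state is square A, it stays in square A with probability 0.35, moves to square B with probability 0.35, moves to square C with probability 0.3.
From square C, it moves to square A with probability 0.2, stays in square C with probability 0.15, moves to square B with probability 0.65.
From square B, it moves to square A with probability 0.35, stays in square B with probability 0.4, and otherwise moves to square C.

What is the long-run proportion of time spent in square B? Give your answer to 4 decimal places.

Let the stationary distribution be π with π = πP and π_1 + π_2 + π_3 = 1.
π_1 = 0.35·π_1 + 0.2·π_2 + 0.35·π_3
π_2 = 0.3·π_1 + 0.15·π_2 + 0.25·π_3
Solving with the normalization constraint gives π = (0.3138, 0.2415, 0.4447).
So the stationary probability of square B is 0.4447.

0.4447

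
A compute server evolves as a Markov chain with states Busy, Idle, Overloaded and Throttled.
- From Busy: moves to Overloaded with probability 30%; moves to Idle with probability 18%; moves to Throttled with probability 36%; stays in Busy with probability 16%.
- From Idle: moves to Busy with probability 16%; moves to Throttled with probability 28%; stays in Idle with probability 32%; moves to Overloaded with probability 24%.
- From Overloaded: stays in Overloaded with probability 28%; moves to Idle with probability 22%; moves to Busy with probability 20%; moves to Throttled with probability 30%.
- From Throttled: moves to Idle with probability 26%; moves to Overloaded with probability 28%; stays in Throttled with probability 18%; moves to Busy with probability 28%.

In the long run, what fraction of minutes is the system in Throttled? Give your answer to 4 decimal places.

Let the stationary distribution be π with π = πP and π_1 + π_2 + π_3 + π_4 = 1.
π_1 = 0.16·π_1 + 0.16·π_2 + 0.2·π_3 + 0.28·π_4
π_2 = 0.18·π_1 + 0.32·π_2 + 0.22·π_3 + 0.26·π_4
π_3 = 0.3·π_1 + 0.24·π_2 + 0.28·π_3 + 0.28·π_4
Solving with the normalization constraint gives π = (0.2039, 0.2476, 0.2742, 0.2744).
So the stationary probability of Throttled is 0.2744.

0.2744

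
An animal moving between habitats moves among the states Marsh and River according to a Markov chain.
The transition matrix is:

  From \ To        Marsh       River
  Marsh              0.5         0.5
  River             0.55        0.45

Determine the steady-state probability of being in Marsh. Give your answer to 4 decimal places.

Let the stationary distribution be π with π = πP and π_1 + π_2 = 1.
π_1 = 0.5·π_1 + 0.55·π_2
Solving with the normalization constraint gives π = (0.5238, 0.4762).
So the stationary probability of Marsh is 0.5238.

0.5238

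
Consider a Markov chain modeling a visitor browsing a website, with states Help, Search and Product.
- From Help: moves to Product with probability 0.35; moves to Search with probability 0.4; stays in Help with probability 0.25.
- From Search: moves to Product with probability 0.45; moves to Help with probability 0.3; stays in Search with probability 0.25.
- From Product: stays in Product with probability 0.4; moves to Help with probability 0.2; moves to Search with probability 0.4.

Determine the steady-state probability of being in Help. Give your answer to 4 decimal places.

0.2471

Let the stationary distribution be π with π = πP and π_1 + π_2 + π_3 = 1.
π_1 = 0.25·π_1 + 0.3·π_2 + 0.2·π_3
π_2 = 0.4·π_1 + 0.25·π_2 + 0.4·π_3
Solving with the normalization constraint gives π = (0.2471, 0.3478, 0.4050).
So the stationary probability of Help is 0.2471.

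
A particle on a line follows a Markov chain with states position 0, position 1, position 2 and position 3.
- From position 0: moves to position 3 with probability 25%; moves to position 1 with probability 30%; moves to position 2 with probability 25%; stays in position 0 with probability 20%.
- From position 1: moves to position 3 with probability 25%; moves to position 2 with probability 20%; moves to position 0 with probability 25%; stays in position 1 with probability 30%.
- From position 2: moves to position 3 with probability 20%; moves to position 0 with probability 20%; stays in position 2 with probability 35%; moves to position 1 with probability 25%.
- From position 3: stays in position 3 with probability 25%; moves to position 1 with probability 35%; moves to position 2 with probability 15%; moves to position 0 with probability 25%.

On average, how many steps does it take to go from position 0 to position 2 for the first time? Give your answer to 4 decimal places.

4.7761

Let t(s) be the expected number of steps to first reach position 2 from state s, with t(position 2) = 0. Conditioning on the first step:
t(position 0) = 1 + 0.2·t(position 0) + 0.3·t(position 1) + 0.25·t(position 3)
t(position 1) = 1 + 0.25·t(position 0) + 0.3·t(position 1) + 0.25·t(position 3)
t(position 3) = 1 + 0.25·t(position 0) + 0.35·t(position 1) + 0.25·t(position 3)
Solving: t(position 0) = 4.7761, t(position 1) = 5.0149, t(position 3) = 5.2657.
Expected steps from position 0 to position 2: 4.7761.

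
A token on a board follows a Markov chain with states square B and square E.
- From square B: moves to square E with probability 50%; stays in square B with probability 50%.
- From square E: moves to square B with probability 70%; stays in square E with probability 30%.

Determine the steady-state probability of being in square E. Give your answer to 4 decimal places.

Let the stationary distribution be π with π = πP and π_1 + π_2 = 1.
π_1 = 0.5·π_1 + 0.7·π_2
Solving with the normalization constraint gives π = (0.5833, 0.4167).
So the stationary probability of square E is 0.4167.

0.4167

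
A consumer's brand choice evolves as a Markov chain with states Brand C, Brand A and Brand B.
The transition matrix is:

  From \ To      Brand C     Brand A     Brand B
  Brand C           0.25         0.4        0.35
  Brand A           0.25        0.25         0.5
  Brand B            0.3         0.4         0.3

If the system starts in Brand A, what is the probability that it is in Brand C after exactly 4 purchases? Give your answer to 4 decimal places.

0.2693

Propagate the distribution vector 4 purchases from Brand A.
After 0 purchases: (0.0000, 1.0000, 0.0000)
After 1 purchase: (0.2500, 0.2500, 0.5000)
After 2 purchases: (0.2750, 0.3625, 0.3625)
After 3 purchases: (0.2681, 0.3456, 0.3863)
After 4 purchases: (0.2693, 0.3482, 0.3825)
P(in Brand C after 4 purchases) = 0.2693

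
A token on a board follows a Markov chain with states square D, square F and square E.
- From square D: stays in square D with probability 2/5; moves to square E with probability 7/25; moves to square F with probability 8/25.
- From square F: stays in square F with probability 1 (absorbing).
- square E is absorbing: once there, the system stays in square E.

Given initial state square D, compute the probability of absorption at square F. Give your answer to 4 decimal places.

0.5333

Let h(s) be the probability of absorption at square F starting from transient state s. Then h(square F) = 1 and h(square E) = 0. By first-step analysis:
h(square D) = 0.4·h(square D) + 0.32·1 + 0.28·0
Solving: h(square D) = 0.5333.
Starting from square D, the probability is 0.5333.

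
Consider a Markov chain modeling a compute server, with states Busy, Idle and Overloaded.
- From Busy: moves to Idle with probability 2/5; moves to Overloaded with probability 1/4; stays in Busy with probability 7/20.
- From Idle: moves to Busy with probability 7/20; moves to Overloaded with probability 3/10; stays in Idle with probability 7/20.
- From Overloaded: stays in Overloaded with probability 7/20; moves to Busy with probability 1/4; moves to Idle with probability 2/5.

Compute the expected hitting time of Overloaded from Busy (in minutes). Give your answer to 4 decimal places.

Let t(s) be the expected number of minutes to first reach Overloaded from state s, with t(Overloaded) = 0. Conditioning on the first minute:
t(Busy) = 1 + 0.35·t(Busy) + 0.4·t(Idle)
t(Idle) = 1 + 0.35·t(Busy) + 0.35·t(Idle)
Solving: t(Busy) = 3.7168, t(Idle) = 3.5398.
Expected minutes from Busy to Overloaded: 3.7168.

3.7168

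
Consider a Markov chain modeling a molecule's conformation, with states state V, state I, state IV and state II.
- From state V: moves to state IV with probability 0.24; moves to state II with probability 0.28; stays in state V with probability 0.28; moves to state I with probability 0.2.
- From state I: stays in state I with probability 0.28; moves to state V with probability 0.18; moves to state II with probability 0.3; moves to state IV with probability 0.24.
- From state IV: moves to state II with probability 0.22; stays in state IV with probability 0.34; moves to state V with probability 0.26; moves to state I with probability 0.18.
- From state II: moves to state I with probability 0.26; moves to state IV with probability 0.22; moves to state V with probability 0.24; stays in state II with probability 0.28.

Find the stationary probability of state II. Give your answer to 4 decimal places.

Let the stationary distribution be π with π = πP and π_1 + π_2 + π_3 + π_4 = 1.
π_1 = 0.28·π_1 + 0.18·π_2 + 0.26·π_3 + 0.24·π_4
π_2 = 0.2·π_1 + 0.28·π_2 + 0.18·π_3 + 0.26·π_4
π_3 = 0.24·π_1 + 0.24·π_2 + 0.34·π_3 + 0.22·π_4
Solving with the normalization constraint gives π = (0.2411, 0.2293, 0.2607, 0.2689).
So the stationary probability of state II is 0.2689.

0.2689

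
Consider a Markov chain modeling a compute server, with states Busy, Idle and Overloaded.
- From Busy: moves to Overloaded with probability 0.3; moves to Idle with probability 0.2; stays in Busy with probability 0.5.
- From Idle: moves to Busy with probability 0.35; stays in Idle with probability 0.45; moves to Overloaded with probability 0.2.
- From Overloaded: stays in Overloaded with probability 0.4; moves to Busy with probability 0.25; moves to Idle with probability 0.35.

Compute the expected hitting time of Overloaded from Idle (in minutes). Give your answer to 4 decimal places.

4.1463

Let t(s) be the expected number of minutes to first reach Overloaded from state s, with t(Overloaded) = 0. Conditioning on the first minute:
t(Busy) = 1 + 0.5·t(Busy) + 0.2·t(Idle)
t(Idle) = 1 + 0.35·t(Busy) + 0.45·t(Idle)
Solving: t(Busy) = 3.6585, t(Idle) = 4.1463.
Expected minutes from Idle to Overloaded: 4.1463.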